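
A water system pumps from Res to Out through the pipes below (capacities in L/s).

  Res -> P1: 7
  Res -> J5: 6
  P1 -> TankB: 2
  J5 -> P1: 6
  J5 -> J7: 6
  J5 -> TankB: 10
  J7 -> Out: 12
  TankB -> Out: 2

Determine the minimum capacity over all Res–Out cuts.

8

Augment Res→P1→TankB→Out: bottleneck 2, flow now 2.
Augment Res→J5→J7→Out: bottleneck 6, flow now 8.
No augmenting path remains; maximum flow = 8.
By max-flow min-cut, the minimum cut capacity equals the max flow.
In the residual graph, reachable from Res: {Res, P1}.
Min-cut edges: Res→J5 (6), P1→TankB (2); capacity 6 + 2 = 8.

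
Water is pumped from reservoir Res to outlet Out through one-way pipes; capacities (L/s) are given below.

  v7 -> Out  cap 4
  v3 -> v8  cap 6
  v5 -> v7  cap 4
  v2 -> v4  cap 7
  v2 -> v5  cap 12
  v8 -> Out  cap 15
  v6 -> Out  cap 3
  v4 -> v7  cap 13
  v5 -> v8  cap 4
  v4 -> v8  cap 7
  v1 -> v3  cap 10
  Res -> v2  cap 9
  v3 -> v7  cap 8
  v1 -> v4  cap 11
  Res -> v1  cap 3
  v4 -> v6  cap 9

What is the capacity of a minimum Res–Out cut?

12

Augment Res→v1→v3→v7→Out: bottleneck 3, flow now 3.
Augment Res→v2→v4→v6→Out: bottleneck 3, flow now 6.
Augment Res→v2→v4→v7→Out: bottleneck 1, flow now 7.
Augment Res→v2→v4→v8→Out: bottleneck 3, flow now 10.
Augment Res→v2→v5→v8→Out: bottleneck 2, flow now 12.
No augmenting path remains; maximum flow = 12.
By max-flow min-cut, the minimum cut capacity equals the max flow.
In the residual graph, reachable from Res: {Res}.
Min-cut edges: Res→v1 (3), Res→v2 (9); capacity 3 + 9 = 12.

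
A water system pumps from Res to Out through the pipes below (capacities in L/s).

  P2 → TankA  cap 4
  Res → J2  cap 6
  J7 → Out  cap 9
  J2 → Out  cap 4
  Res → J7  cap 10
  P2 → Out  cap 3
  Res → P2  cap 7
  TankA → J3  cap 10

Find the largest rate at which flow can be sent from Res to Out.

16

Augment Res→J7→Out: bottleneck 9, flow now 9.
Augment Res→P2→Out: bottleneck 3, flow now 12.
Augment Res→J2→Out: bottleneck 4, flow now 16.
No augmenting path remains; maximum flow = 16.
In the residual graph, reachable from Res: {Res, TankA, J3, J7, P2, J2}.
Min-cut edges: J7→Out (9), P2→Out (3), J2→Out (4); capacity 9 + 3 + 4 = 16.
This cut is saturated, so no flow can exceed 16.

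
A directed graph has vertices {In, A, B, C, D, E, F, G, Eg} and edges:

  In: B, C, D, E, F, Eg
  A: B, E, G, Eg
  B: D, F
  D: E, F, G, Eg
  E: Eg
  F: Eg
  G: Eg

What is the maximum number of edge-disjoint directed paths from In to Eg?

Assign every edge capacity 1; by Menger, the answer equals the max flow.
Path In→Eg (+1); total 1.
Path In→D→Eg (+1); total 2.
Path In→E→Eg (+1); total 3.
Path In→F→Eg (+1); total 4.
Path In→B→D→G→Eg (+1); total 5.
No residual In→Eg path; max flow = 5.
Certifying cut of size 5: {In→B, In→D, In→E, In→Eg, In→F}.

5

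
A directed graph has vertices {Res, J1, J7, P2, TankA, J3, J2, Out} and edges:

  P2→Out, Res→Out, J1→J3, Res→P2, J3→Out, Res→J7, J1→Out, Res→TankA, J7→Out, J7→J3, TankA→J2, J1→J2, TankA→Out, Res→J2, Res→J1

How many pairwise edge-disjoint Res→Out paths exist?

5

Assign every edge capacity 1; by Menger, the answer equals the max flow.
Path Res→Out (+1); total 1.
Path Res→J1→Out (+1); total 2.
Path Res→J7→Out (+1); total 3.
Path Res→P2→Out (+1); total 4.
Path Res→TankA→Out (+1); total 5.
No residual Res→Out path; max flow = 5.
Certifying cut of size 5: {Res→J1, Res→J7, Res→Out, Res→P2, Res→TankA}.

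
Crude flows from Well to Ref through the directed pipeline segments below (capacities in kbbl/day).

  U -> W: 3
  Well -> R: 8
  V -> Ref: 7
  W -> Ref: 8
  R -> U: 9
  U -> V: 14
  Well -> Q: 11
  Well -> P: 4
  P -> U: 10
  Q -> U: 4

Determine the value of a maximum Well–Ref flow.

10

Augment Well→P→U→V→Ref: bottleneck 4, flow now 4.
Augment Well→Q→U→V→Ref: bottleneck 3, flow now 7.
Augment Well→Q→U→W→Ref: bottleneck 1, flow now 8.
Augment Well→R→U→W→Ref: bottleneck 2, flow now 10.
No augmenting path remains; maximum flow = 10.
In the residual graph, reachable from Well: {Well, P, Q, R, U, V}.
Min-cut edges: U→W (3), V→Ref (7); capacity 3 + 7 = 10.
This cut is saturated, so no flow can exceed 10.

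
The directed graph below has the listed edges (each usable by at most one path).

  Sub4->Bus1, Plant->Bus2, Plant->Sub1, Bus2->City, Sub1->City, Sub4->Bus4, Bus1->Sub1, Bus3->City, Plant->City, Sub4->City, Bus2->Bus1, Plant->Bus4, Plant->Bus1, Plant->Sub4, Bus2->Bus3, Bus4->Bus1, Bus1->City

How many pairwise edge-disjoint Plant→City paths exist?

Assign every edge capacity 1; by Menger, the answer equals the max flow.
Path Plant→City (+1); total 1.
Path Plant→Bus2→City (+1); total 2.
Path Plant→Sub4→City (+1); total 3.
Path Plant→Bus1→City (+1); total 4.
Path Plant→Sub1→City (+1); total 5.
No residual Plant→City path; max flow = 5.
Certifying cut of size 5: {Bus1→City, Plant→Bus2, Plant→City, Plant→Sub4, Sub1→City}.

5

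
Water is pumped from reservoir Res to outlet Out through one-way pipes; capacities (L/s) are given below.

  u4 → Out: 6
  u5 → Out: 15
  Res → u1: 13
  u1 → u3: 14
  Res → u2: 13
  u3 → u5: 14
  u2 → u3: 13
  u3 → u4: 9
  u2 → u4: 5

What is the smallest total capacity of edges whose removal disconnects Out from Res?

Augment Res→u2→u4→Out: bottleneck 5, flow now 5.
Augment Res→u1→u3→u4→Out: bottleneck 1, flow now 6.
Augment Res→u1→u3→u5→Out: bottleneck 12, flow now 18.
Augment Res→u2→u3→u5→Out: bottleneck 2, flow now 20.
No augmenting path remains; maximum flow = 20.
By max-flow min-cut, the minimum cut capacity equals the max flow.
In the residual graph, reachable from Res: {Res, u1, u2, u3, u4}.
Min-cut edges: u3→u5 (14), u4→Out (6); capacity 14 + 6 = 20.

20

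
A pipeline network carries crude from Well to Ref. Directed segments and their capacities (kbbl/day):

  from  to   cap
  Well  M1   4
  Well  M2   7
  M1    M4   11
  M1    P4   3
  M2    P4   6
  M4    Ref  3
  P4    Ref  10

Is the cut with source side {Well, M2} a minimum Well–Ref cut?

Yes — it is a minimum cut (capacity 10).

Given cut capacity: 4 + 6 = 10.
Augment Well→M1→M4→Ref: bottleneck 3, flow now 3.
Augment Well→M1→P4→Ref: bottleneck 1, flow now 4.
Augment Well→M2→P4→Ref: bottleneck 6, flow now 10.
No augmenting path remains; maximum flow = 10.
Cut capacity 10 equals the max flow, so it is a minimum cut.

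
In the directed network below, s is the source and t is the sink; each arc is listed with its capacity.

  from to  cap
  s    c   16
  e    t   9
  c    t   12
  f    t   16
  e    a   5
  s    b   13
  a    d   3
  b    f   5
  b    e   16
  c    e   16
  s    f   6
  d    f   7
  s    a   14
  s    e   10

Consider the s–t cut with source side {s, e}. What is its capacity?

63

Edges leaving {s, e}: s→a (14), s→b (13), s→c (16), s→f (6), e→a (5), e→t (9).
Cut capacity = 14 + 13 + 16 + 6 + 5 + 9 = 63.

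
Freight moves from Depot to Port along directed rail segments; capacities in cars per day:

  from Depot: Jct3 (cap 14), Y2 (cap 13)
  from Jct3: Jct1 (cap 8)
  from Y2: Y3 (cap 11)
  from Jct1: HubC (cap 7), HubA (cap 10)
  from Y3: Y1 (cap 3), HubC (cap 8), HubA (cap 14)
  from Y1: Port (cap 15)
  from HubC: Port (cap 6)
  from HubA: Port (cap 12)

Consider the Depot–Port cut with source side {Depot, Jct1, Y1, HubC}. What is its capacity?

58

Edges leaving {Depot, Jct1, Y1, HubC}: Depot→Jct3 (14), Depot→Y2 (13), Jct1→HubA (10), Y1→Port (15), HubC→Port (6).
Cut capacity = 14 + 13 + 10 + 15 + 6 = 58.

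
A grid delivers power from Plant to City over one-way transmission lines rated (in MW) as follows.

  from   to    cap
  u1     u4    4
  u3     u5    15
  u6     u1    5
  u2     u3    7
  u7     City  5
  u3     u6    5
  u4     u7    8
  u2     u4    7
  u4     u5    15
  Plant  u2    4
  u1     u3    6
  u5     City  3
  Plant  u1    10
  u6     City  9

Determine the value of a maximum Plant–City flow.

13

Augment Plant→u1→u3→u5→City: bottleneck 3, flow now 3.
Augment Plant→u1→u3→u6→City: bottleneck 3, flow now 6.
Augment Plant→u1→u4→u7→City: bottleneck 4, flow now 10.
Augment Plant→u2→u3→u6→City: bottleneck 2, flow now 12.
Augment Plant→u2→u4→u7→City: bottleneck 1, flow now 13.
No augmenting path remains; maximum flow = 13.
In the residual graph, reachable from Plant: {Plant, u1, u2, u3, u4, u5, u7}.
Min-cut edges: u3→u6 (5), u5→City (3), u7→City (5); capacity 5 + 3 + 5 = 13.
This cut is saturated, so no flow can exceed 13.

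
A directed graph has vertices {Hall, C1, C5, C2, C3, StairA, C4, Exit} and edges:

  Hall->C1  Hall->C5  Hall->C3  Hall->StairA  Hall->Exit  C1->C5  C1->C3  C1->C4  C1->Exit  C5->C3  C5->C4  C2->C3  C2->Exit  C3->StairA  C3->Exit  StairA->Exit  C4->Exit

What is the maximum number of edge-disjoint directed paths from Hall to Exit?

Assign every edge capacity 1; by Menger, the answer equals the max flow.
Path Hall→Exit (+1); total 1.
Path Hall→C1→Exit (+1); total 2.
Path Hall→C3→Exit (+1); total 3.
Path Hall→StairA→Exit (+1); total 4.
Path Hall→C5→C4→Exit (+1); total 5.
No residual Hall→Exit path; max flow = 5.
Certifying cut of size 5: {Hall→C1, Hall→C3, Hall→C5, Hall→Exit, Hall→StairA}.

5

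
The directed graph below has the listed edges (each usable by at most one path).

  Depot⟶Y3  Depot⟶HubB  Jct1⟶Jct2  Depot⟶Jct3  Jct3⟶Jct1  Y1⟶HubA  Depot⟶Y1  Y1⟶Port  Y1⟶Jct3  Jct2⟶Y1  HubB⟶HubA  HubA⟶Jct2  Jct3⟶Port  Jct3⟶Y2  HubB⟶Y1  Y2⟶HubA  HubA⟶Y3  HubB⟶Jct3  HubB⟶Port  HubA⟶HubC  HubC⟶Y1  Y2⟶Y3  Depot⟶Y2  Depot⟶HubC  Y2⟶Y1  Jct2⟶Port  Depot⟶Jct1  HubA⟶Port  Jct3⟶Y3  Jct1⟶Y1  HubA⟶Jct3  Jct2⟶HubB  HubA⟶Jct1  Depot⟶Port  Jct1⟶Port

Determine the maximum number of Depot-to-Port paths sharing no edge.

7

Assign every edge capacity 1; by Menger, the answer equals the max flow.
Path Depot→Port (+1); total 1.
Path Depot→HubB→Port (+1); total 2.
Path Depot→Jct3→Port (+1); total 3.
Path Depot→Jct1→Port (+1); total 4.
Path Depot→Y1→Port (+1); total 5.
Path Depot→Y2→HubA→Port (+1); total 6.
Path Depot→HubC→Y1→HubA→Jct2→Port (+1); total 7.
No residual Depot→Port path; max flow = 7.
Certifying cut of size 7: {Depot→HubB, Depot→HubC, Depot→Jct1, Depot→Jct3, Depot→Port, Depot→Y1, Depot→Y2}.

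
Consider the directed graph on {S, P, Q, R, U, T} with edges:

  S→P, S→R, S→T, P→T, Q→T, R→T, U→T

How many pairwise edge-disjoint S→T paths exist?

3

Assign every edge capacity 1; by Menger, the answer equals the max flow.
Path S→T (+1); total 1.
Path S→P→T (+1); total 2.
Path S→R→T (+1); total 3.
No residual S→T path; max flow = 3.
Certifying cut of size 3: {S→P, S→R, S→T}.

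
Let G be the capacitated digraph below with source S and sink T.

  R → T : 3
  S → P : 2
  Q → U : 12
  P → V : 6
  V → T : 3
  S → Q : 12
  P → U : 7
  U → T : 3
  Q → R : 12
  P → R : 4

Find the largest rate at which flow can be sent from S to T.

Augment S→P→R→T: bottleneck 2, flow now 2.
Augment S→Q→R→T: bottleneck 1, flow now 3.
Augment S→Q→U→T: bottleneck 3, flow now 6.
Augment S→Q→R→P→V→T: bottleneck 2, flow now 8. (uses reverse residual edge)
No augmenting path remains; maximum flow = 8.
In the residual graph, reachable from S: {S, Q, R, U}.
Min-cut edges: S→P (2), R→T (3), U→T (3); capacity 2 + 3 + 3 = 8.
This cut is saturated, so no flow can exceed 8.

8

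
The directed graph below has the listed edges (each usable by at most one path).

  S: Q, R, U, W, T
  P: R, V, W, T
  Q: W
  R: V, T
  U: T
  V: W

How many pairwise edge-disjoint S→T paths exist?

3

Assign every edge capacity 1; by Menger, the answer equals the max flow.
Path S→T (+1); total 1.
Path S→R→T (+1); total 2.
Path S→U→T (+1); total 3.
No residual S→T path; max flow = 3.
Certifying cut of size 3: {S→R, S→T, S→U}.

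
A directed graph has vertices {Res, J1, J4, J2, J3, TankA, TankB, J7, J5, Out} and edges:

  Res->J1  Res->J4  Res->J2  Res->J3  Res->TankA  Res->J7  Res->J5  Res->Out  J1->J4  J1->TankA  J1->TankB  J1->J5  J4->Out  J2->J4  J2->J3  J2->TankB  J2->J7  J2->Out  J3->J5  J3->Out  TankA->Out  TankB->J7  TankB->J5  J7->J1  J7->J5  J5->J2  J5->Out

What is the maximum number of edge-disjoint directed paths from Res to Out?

Assign every edge capacity 1; by Menger, the answer equals the max flow.
Path Res→Out (+1); total 1.
Path Res→J4→Out (+1); total 2.
Path Res→J2→Out (+1); total 3.
Path Res→J3→Out (+1); total 4.
Path Res→TankA→Out (+1); total 5.
Path Res→J5→Out (+1); total 6.
No residual Res→Out path; max flow = 6.
Certifying cut of size 6: {J2→Out, J3→Out, J4→Out, J5→Out, Res→Out, TankA→Out}.

6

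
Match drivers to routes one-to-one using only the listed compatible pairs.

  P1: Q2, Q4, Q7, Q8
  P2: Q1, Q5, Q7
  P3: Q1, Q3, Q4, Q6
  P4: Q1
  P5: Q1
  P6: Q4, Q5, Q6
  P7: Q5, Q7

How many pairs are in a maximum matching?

6

Unit-capacity flow: source→left, listed edges, right→sink; max matching = max flow.
Augmenting path P1→Q2 (+1); matched 1.
Augmenting path P2→Q1 (+1); matched 2.
Augmenting path P3→Q3 (+1); matched 3.
Augmenting path P6→Q4 (+1); matched 4.
Augmenting path P7→Q5 (+1); matched 5.
Augmenting path P4→Q1→P2→Q7 (+1); matched 6.
No augmenting path remains; maximum matching = 6.
König certificate: {P1, P2, P3, P6, P7, Q1} is a vertex cover of size 6 (every listed pair touches it), so no matching can be larger.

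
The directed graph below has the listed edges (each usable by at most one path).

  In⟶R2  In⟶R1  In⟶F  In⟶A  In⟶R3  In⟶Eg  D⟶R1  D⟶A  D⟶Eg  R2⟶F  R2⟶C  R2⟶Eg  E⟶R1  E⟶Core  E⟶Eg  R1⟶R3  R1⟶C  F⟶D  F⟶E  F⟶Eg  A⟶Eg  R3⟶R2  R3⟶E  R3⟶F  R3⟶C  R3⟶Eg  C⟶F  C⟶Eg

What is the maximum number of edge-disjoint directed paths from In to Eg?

6

Assign every edge capacity 1; by Menger, the answer equals the max flow.
Path In→Eg (+1); total 1.
Path In→R2→Eg (+1); total 2.
Path In→F→Eg (+1); total 3.
Path In→A→Eg (+1); total 4.
Path In→R3→Eg (+1); total 5.
Path In→R1→C→Eg (+1); total 6.
No residual In→Eg path; max flow = 6.
Certifying cut of size 6: {In→A, In→Eg, In→F, In→R1, In→R2, In→R3}.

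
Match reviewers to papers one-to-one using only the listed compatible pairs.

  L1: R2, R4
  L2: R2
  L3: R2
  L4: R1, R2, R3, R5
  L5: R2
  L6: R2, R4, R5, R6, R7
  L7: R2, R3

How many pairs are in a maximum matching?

Unit-capacity flow: source→left, listed edges, right→sink; max matching = max flow.
Augmenting path L1→R2 (+1); matched 1.
Augmenting path L4→R1 (+1); matched 2.
Augmenting path L6→R4 (+1); matched 3.
Augmenting path L7→R3 (+1); matched 4.
Augmenting path L2→R2→L1→R4→L6→R5 (+1); matched 5.
No augmenting path remains; maximum matching = 5.
König certificate: {L1, L4, L6, L7, R2} is a vertex cover of size 5 (every listed pair touches it), so no matching can be larger.

5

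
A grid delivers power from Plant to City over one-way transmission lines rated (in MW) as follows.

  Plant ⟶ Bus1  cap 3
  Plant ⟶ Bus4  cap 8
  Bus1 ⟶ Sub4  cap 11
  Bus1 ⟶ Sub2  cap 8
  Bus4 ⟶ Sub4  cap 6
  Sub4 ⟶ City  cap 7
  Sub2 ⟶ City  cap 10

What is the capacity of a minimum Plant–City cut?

Augment Plant→Bus1→Sub4→City: bottleneck 3, flow now 3.
Augment Plant→Bus4→Sub4→City: bottleneck 4, flow now 7.
Augment Plant→Bus4→Sub4→Bus1→Sub2→City: bottleneck 2, flow now 9. (uses reverse residual edge)
No augmenting path remains; maximum flow = 9.
By max-flow min-cut, the minimum cut capacity equals the max flow.
In the residual graph, reachable from Plant: {Plant, Bus4}.
Min-cut edges: Plant→Bus1 (3), Bus4→Sub4 (6); capacity 3 + 6 = 9.

9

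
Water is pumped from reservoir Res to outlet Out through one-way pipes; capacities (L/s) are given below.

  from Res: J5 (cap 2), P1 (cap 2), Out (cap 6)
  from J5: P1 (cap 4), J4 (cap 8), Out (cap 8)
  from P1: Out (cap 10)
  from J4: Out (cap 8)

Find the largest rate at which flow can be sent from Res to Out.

10

Augment Res→Out: bottleneck 6, flow now 6.
Augment Res→J5→Out: bottleneck 2, flow now 8.
Augment Res→P1→Out: bottleneck 2, flow now 10.
No augmenting path remains; maximum flow = 10.
In the residual graph, reachable from Res: {Res}.
Min-cut edges: Res→J5 (2), Res→P1 (2), Res→Out (6); capacity 2 + 2 + 6 = 10.
This cut is saturated, so no flow can exceed 10.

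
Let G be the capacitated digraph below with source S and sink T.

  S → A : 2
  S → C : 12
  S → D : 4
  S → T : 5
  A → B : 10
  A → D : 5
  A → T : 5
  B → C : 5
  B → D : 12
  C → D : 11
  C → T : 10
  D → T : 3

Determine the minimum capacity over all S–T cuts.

20

Augment S→T: bottleneck 5, flow now 5.
Augment S→A→T: bottleneck 2, flow now 7.
Augment S→C→T: bottleneck 10, flow now 17.
Augment S→D→T: bottleneck 3, flow now 20.
No augmenting path remains; maximum flow = 20.
By max-flow min-cut, the minimum cut capacity equals the max flow.
In the residual graph, reachable from S: {S, C, D}.
Min-cut edges: S→A (2), S→T (5), C→T (10), D→T (3); capacity 2 + 5 + 10 + 3 = 20.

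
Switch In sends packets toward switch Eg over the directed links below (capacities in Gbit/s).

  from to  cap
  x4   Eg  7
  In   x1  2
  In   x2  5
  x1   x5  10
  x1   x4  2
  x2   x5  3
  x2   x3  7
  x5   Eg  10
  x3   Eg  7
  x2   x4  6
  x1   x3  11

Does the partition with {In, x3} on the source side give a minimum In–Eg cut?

Given cut capacity: 2 + 5 + 7 = 14.
Augment In→x1→x3→Eg: bottleneck 2, flow now 2.
Augment In→x2→x3→Eg: bottleneck 5, flow now 7.
No augmenting path remains; maximum flow = 7.
In the residual graph, reachable from In: {In}.
Min-cut edges: In→x1 (2), In→x2 (5); capacity 2 + 5 = 7.
Cut capacity 14 exceeds the max flow 7, so it is not minimum.

No — its capacity is 14, but the minimum cut has capacity 7.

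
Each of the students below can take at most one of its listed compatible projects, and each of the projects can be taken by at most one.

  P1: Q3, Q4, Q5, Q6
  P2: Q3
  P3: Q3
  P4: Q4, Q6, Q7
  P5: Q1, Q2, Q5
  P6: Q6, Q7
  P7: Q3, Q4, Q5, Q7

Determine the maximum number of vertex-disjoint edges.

6

Unit-capacity flow: source→left, listed edges, right→sink; max matching = max flow.
Augmenting path P1→Q3 (+1); matched 1.
Augmenting path P4→Q4 (+1); matched 2.
Augmenting path P5→Q1 (+1); matched 3.
Augmenting path P6→Q6 (+1); matched 4.
Augmenting path P7→Q5 (+1); matched 5.
Augmenting path P2→Q3→P1→Q4→P4→Q7 (+1); matched 6.
No augmenting path remains; maximum matching = 6.
König certificate: {P1, P4, P5, P6, P7, Q3} is a vertex cover of size 6 (every listed pair touches it), so no matching can be larger.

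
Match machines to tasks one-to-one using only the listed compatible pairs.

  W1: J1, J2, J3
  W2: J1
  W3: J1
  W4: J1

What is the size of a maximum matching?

Unit-capacity flow: source→left, listed edges, right→sink; max matching = max flow.
Augmenting path W1→J1 (+1); matched 1.
Augmenting path W2→J1→W1→J2 (+1); matched 2.
No augmenting path remains; maximum matching = 2.
König certificate: {W1, J1} is a vertex cover of size 2 (every listed pair touches it), so no matching can be larger.

2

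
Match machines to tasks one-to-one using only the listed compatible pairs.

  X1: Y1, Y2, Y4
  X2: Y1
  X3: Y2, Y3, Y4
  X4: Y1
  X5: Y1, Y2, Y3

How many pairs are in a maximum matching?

Unit-capacity flow: source→left, listed edges, right→sink; max matching = max flow.
Augmenting path X1→Y1 (+1); matched 1.
Augmenting path X3→Y2 (+1); matched 2.
Augmenting path X5→Y3 (+1); matched 3.
Augmenting path X2→Y1→X1→Y4 (+1); matched 4.
No augmenting path remains; maximum matching = 4.
König certificate: {X1, X3, X5, Y1} is a vertex cover of size 4 (every listed pair touches it), so no matching can be larger.

4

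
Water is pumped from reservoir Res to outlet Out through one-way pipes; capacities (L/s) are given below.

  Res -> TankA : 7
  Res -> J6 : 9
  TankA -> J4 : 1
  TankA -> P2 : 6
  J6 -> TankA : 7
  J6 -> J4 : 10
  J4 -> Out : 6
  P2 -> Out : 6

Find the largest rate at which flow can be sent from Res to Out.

Augment Res→TankA→J4→Out: bottleneck 1, flow now 1.
Augment Res→TankA→P2→Out: bottleneck 6, flow now 7.
Augment Res→J6→J4→Out: bottleneck 5, flow now 12.
No augmenting path remains; maximum flow = 12.
In the residual graph, reachable from Res: {Res, TankA, J6, J4}.
Min-cut edges: TankA→P2 (6), J4→Out (6); capacity 6 + 6 = 12.
This cut is saturated, so no flow can exceed 12.

12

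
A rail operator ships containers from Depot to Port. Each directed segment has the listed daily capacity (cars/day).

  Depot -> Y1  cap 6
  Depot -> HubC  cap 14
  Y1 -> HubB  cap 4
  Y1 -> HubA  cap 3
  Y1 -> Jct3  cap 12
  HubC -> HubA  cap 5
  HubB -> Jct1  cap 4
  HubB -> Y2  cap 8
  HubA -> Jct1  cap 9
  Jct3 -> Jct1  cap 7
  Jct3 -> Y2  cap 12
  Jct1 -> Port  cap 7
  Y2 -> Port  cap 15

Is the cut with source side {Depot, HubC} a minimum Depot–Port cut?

Yes — it is a minimum cut (capacity 11).

Given cut capacity: 6 + 5 = 11.
Augment Depot→Y1→HubB→Jct1→Port: bottleneck 4, flow now 4.
Augment Depot→Y1→HubA→Jct1→Port: bottleneck 2, flow now 6.
Augment Depot→HubC→HubA→Jct1→Port: bottleneck 1, flow now 7.
Augment Depot→HubC→HubA→Y1→Jct3→Y2→Port: bottleneck 2, flow now 9. (uses reverse residual edge)
Augment Depot→HubC→HubA→Jct1→HubB→Y2→Port: bottleneck 2, flow now 11. (uses reverse residual edge)
No augmenting path remains; maximum flow = 11.
Cut capacity 11 equals the max flow, so it is a minimum cut.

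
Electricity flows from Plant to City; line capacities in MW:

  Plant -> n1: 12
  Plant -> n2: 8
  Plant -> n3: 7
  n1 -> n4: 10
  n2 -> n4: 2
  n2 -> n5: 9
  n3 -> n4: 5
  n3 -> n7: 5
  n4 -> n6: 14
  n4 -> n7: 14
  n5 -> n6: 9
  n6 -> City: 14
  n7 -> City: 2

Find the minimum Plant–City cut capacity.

16

Augment Plant→n3→n7→City: bottleneck 2, flow now 2.
Augment Plant→n1→n4→n6→City: bottleneck 10, flow now 12.
Augment Plant→n2→n4→n6→City: bottleneck 2, flow now 14.
Augment Plant→n2→n5→n6→City: bottleneck 2, flow now 16.
No augmenting path remains; maximum flow = 16.
By max-flow min-cut, the minimum cut capacity equals the max flow.
In the residual graph, reachable from Plant: {Plant, n1, n2, n3, n4, n5, n6, n7}.
Min-cut edges: n6→City (14), n7→City (2); capacity 14 + 2 = 16.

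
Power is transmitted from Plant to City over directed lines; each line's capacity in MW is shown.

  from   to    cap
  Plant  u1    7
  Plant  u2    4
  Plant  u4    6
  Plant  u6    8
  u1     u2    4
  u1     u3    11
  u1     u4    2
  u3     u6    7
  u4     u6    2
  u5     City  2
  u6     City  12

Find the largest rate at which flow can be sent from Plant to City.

12

Augment Plant→u6→City: bottleneck 8, flow now 8.
Augment Plant→u4→u6→City: bottleneck 2, flow now 10.
Augment Plant→u1→u3→u6→City: bottleneck 2, flow now 12.
No augmenting path remains; maximum flow = 12.
In the residual graph, reachable from Plant: {Plant, u1, u2, u3, u4, u6}.
Min-cut edges: u6→City (12); capacity 12 = 12.
This cut is saturated, so no flow can exceed 12.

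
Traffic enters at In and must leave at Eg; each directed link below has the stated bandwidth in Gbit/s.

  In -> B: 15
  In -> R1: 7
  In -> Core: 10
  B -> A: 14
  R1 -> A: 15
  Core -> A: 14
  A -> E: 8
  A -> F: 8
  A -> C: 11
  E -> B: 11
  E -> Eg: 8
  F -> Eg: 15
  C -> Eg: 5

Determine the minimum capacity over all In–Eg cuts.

21

Augment In→B→A→E→Eg: bottleneck 8, flow now 8.
Augment In→B→A→F→Eg: bottleneck 6, flow now 14.
Augment In→R1→A→F→Eg: bottleneck 2, flow now 16.
Augment In→R1→A→C→Eg: bottleneck 5, flow now 21.
No augmenting path remains; maximum flow = 21.
By max-flow min-cut, the minimum cut capacity equals the max flow.
In the residual graph, reachable from In: {In, B, R1, Core, A, C}.
Min-cut edges: A→E (8), A→F (8), C→Eg (5); capacity 8 + 8 + 5 = 21.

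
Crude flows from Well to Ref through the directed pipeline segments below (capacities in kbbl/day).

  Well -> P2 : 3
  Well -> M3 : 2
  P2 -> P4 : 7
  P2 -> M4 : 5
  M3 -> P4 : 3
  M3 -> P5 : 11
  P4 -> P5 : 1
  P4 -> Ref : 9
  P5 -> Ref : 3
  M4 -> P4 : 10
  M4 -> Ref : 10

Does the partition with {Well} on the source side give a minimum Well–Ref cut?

Given cut capacity: 3 + 2 = 5.
Augment Well→P2→P4→Ref: bottleneck 3, flow now 3.
Augment Well→M3→P4→Ref: bottleneck 2, flow now 5.
No augmenting path remains; maximum flow = 5.
Cut capacity 5 equals the max flow, so it is a minimum cut.

Yes — it is a minimum cut (capacity 5).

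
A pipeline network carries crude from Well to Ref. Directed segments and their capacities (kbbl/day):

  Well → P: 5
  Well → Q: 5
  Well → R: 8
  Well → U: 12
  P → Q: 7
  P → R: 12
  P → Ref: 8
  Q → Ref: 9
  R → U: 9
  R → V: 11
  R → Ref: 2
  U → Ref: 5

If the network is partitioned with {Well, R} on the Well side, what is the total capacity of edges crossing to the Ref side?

Edges leaving {Well, R}: Well→P (5), Well→Q (5), Well→U (12), R→U (9), R→V (11), R→Ref (2).
Cut capacity = 5 + 5 + 12 + 9 + 11 + 2 = 44.

44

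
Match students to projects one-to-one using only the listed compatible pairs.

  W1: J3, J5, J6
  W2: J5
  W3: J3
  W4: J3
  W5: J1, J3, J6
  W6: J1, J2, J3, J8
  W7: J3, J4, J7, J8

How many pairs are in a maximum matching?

6

Unit-capacity flow: source→left, listed edges, right→sink; max matching = max flow.
Augmenting path W1→J3 (+1); matched 1.
Augmenting path W2→J5 (+1); matched 2.
Augmenting path W5→J1 (+1); matched 3.
Augmenting path W6→J2 (+1); matched 4.
Augmenting path W7→J4 (+1); matched 5.
Augmenting path W3→J3→W1→J6 (+1); matched 6.
No augmenting path remains; maximum matching = 6.
König certificate: {W1, W2, W5, W6, W7, J3} is a vertex cover of size 6 (every listed pair touches it), so no matching can be larger.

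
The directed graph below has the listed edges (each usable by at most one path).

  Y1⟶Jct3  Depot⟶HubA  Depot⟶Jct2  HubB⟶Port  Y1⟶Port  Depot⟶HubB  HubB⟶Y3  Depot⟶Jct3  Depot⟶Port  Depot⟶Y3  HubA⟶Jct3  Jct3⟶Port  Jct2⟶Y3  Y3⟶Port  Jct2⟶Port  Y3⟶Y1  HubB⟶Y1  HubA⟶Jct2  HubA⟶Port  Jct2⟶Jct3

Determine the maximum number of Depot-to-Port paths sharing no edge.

6

Assign every edge capacity 1; by Menger, the answer equals the max flow.
Path Depot→Port (+1); total 1.
Path Depot→Jct2→Port (+1); total 2.
Path Depot→Y3→Port (+1); total 3.
Path Depot→HubA→Port (+1); total 4.
Path Depot→HubB→Port (+1); total 5.
Path Depot→Jct3→Port (+1); total 6.
No residual Depot→Port path; max flow = 6.
Certifying cut of size 6: {Depot→HubA, Depot→HubB, Depot→Jct2, Depot→Jct3, Depot→Port, Depot→Y3}.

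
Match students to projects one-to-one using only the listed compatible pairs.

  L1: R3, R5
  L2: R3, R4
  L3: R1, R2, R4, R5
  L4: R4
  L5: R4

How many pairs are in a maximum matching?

4

Unit-capacity flow: source→left, listed edges, right→sink; max matching = max flow.
Augmenting path L1→R3 (+1); matched 1.
Augmenting path L2→R4 (+1); matched 2.
Augmenting path L3→R1 (+1); matched 3.
Augmenting path L4→R4→L2→R3→L1→R5 (+1); matched 4.
No augmenting path remains; maximum matching = 4.
König certificate: {L1, L2, L3, R4} is a vertex cover of size 4 (every listed pair touches it), so no matching can be larger.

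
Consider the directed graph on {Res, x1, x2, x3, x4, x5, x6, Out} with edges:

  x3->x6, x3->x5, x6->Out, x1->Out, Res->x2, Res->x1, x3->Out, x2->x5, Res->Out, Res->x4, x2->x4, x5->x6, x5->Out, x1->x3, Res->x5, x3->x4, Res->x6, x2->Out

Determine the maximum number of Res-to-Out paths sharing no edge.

5

Assign every edge capacity 1; by Menger, the answer equals the max flow.
Path Res→Out (+1); total 1.
Path Res→x1→Out (+1); total 2.
Path Res→x2→Out (+1); total 3.
Path Res→x5→Out (+1); total 4.
Path Res→x6→Out (+1); total 5.
No residual Res→Out path; max flow = 5.
Certifying cut of size 5: {Res→Out, Res→x1, Res→x2, Res→x5, Res→x6}.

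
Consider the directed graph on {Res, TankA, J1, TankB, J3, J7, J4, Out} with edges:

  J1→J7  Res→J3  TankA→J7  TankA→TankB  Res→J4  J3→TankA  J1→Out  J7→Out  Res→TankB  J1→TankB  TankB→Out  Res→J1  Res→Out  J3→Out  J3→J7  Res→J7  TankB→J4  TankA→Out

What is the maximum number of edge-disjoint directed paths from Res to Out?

5

Assign every edge capacity 1; by Menger, the answer equals the max flow.
Path Res→Out (+1); total 1.
Path Res→J1→Out (+1); total 2.
Path Res→TankB→Out (+1); total 3.
Path Res→J3→Out (+1); total 4.
Path Res→J7→Out (+1); total 5.
No residual Res→Out path; max flow = 5.
Certifying cut of size 5: {Res→J1, Res→J3, Res→J7, Res→Out, Res→TankB}.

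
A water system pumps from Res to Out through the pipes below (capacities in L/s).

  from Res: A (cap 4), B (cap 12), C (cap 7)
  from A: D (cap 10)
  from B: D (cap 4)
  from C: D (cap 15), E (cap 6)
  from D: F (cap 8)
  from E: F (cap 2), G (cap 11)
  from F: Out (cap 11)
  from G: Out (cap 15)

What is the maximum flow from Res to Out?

Augment Res→A→D→F→Out: bottleneck 4, flow now 4.
Augment Res→B→D→F→Out: bottleneck 4, flow now 8.
Augment Res→C→E→F→Out: bottleneck 2, flow now 10.
Augment Res→C→E→G→Out: bottleneck 4, flow now 14.
No augmenting path remains; maximum flow = 14.
In the residual graph, reachable from Res: {Res, A, B, C, D}.
Min-cut edges: C→E (6), D→F (8); capacity 6 + 8 = 14.
This cut is saturated, so no flow can exceed 14.

14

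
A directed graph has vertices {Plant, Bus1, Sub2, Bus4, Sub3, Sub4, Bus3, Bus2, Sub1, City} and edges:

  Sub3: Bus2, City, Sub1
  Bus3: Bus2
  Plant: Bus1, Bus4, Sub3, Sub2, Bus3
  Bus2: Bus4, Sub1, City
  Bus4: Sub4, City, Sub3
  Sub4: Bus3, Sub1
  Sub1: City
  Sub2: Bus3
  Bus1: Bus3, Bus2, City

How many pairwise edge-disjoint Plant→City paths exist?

Assign every edge capacity 1; by Menger, the answer equals the max flow.
Path Plant→Bus1→City (+1); total 1.
Path Plant→Bus4→City (+1); total 2.
Path Plant→Sub3→City (+1); total 3.
Path Plant→Bus3→Bus2→City (+1); total 4.
No residual Plant→City path; max flow = 4.
Certifying cut of size 4: {Bus3→Bus2, Plant→Bus1, Plant→Bus4, Plant→Sub3}.

4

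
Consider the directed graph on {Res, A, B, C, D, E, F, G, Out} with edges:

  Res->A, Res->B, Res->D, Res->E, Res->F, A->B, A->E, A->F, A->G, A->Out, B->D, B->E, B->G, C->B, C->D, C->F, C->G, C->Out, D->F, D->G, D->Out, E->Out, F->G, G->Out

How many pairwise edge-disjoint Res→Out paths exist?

Assign every edge capacity 1; by Menger, the answer equals the max flow.
Path Res→A→Out (+1); total 1.
Path Res→D→Out (+1); total 2.
Path Res→E→Out (+1); total 3.
Path Res→B→G→Out (+1); total 4.
No residual Res→Out path; max flow = 4.
Certifying cut of size 4: {D→Out, E→Out, G→Out, Res→A}.

4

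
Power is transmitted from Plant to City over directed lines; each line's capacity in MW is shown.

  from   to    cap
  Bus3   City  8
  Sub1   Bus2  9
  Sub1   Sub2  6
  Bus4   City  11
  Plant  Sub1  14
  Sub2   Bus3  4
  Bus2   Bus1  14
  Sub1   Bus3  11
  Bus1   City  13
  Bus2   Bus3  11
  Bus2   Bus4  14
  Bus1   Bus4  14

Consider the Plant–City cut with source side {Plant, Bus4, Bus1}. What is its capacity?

38

Edges leaving {Plant, Bus4, Bus1}: Plant→Sub1 (14), Bus4→City (11), Bus1→City (13).
Cut capacity = 14 + 11 + 13 = 38.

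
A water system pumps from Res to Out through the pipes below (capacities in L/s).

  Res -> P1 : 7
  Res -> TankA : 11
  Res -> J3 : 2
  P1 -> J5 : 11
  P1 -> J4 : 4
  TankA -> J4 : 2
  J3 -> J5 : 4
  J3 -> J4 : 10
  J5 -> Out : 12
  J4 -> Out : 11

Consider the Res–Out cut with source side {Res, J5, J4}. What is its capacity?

Edges leaving {Res, J5, J4}: Res→P1 (7), Res→TankA (11), Res→J3 (2), J5→Out (12), J4→Out (11).
Cut capacity = 7 + 11 + 2 + 12 + 11 = 43.

43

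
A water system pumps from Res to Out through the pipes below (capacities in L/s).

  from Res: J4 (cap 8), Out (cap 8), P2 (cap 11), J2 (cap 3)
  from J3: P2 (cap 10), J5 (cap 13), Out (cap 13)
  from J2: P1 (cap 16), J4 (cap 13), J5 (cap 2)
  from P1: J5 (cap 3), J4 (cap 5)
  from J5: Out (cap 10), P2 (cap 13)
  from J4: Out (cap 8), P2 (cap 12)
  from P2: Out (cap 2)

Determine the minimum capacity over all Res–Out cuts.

Augment Res→Out: bottleneck 8, flow now 8.
Augment Res→J4→Out: bottleneck 8, flow now 16.
Augment Res→P2→Out: bottleneck 2, flow now 18.
Augment Res→J2→J5→Out: bottleneck 2, flow now 20.
Augment Res→J2→P1→J5→Out: bottleneck 1, flow now 21.
No augmenting path remains; maximum flow = 21.
By max-flow min-cut, the minimum cut capacity equals the max flow.
In the residual graph, reachable from Res: {Res, P2}.
Min-cut edges: Res→J2 (3), Res→J4 (8), Res→Out (8), P2→Out (2); capacity 3 + 8 + 8 + 2 = 21.

21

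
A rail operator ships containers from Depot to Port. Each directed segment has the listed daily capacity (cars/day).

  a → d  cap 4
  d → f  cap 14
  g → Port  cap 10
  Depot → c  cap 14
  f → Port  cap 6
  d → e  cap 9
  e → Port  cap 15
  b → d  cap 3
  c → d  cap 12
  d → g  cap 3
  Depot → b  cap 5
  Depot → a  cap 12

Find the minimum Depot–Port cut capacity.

Augment Depot→a→d→e→Port: bottleneck 4, flow now 4.
Augment Depot→b→d→e→Port: bottleneck 3, flow now 7.
Augment Depot→c→d→e→Port: bottleneck 2, flow now 9.
Augment Depot→c→d→f→Port: bottleneck 6, flow now 15.
Augment Depot→c→d→g→Port: bottleneck 3, flow now 18.
No augmenting path remains; maximum flow = 18.
By max-flow min-cut, the minimum cut capacity equals the max flow.
In the residual graph, reachable from Depot: {Depot, a, b, c, d, f}.
Min-cut edges: d→e (9), d→g (3), f→Port (6); capacity 9 + 3 + 6 = 18.

18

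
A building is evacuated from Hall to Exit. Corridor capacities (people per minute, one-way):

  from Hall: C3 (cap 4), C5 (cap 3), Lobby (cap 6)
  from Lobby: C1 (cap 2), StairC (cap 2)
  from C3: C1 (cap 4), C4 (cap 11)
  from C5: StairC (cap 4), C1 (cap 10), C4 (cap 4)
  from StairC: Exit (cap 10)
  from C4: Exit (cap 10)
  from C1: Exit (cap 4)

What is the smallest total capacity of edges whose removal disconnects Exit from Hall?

Augment Hall→Lobby→StairC→Exit: bottleneck 2, flow now 2.
Augment Hall→Lobby→C1→Exit: bottleneck 2, flow now 4.
Augment Hall→C3→C4→Exit: bottleneck 4, flow now 8.
Augment Hall→C5→StairC→Exit: bottleneck 3, flow now 11.
No augmenting path remains; maximum flow = 11.
By max-flow min-cut, the minimum cut capacity equals the max flow.
In the residual graph, reachable from Hall: {Hall, Lobby}.
Min-cut edges: Hall→C3 (4), Hall→C5 (3), Lobby→StairC (2), Lobby→C1 (2); capacity 4 + 3 + 2 + 2 = 11.

11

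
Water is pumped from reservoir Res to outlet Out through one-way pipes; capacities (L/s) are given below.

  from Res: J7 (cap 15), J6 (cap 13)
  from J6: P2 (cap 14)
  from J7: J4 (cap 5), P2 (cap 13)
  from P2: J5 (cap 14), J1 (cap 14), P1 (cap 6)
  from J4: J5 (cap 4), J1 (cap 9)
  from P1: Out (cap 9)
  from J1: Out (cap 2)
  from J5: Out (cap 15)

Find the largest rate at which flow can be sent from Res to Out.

Augment Res→J6→P2→P1→Out: bottleneck 6, flow now 6.
Augment Res→J6→P2→J1→Out: bottleneck 2, flow now 8.
Augment Res→J6→P2→J5→Out: bottleneck 5, flow now 13.
Augment Res→J7→P2→J5→Out: bottleneck 9, flow now 22.
Augment Res→J7→J4→J5→Out: bottleneck 1, flow now 23.
No augmenting path remains; maximum flow = 23.
In the residual graph, reachable from Res: {Res, J6, J7, P2, J4, J1, J5}.
Min-cut edges: P2→P1 (6), J1→Out (2), J5→Out (15); capacity 6 + 2 + 15 = 23.
This cut is saturated, so no flow can exceed 23.

23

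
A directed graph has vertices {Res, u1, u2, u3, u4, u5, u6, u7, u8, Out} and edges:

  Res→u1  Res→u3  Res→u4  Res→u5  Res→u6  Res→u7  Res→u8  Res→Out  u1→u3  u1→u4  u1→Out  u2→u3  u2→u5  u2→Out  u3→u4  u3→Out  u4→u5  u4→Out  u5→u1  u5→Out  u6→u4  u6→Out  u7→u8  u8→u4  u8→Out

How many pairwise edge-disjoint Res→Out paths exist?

7

Assign every edge capacity 1; by Menger, the answer equals the max flow.
Path Res→Out (+1); total 1.
Path Res→u1→Out (+1); total 2.
Path Res→u3→Out (+1); total 3.
Path Res→u4→Out (+1); total 4.
Path Res→u5→Out (+1); total 5.
Path Res→u6→Out (+1); total 6.
Path Res→u8→Out (+1); total 7.
No residual Res→Out path; max flow = 7.
Certifying cut of size 7: {Res→Out, Res→u6, u1→Out, u3→Out, u4→Out, u5→Out, u8→Out}.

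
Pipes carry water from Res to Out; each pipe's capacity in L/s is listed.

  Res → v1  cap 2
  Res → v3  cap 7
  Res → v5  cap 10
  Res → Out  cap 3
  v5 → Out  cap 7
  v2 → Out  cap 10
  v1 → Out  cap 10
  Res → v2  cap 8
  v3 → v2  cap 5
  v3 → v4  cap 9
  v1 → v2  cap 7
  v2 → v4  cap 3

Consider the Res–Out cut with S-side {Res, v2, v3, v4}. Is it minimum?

No — its capacity is 25, but the minimum cut has capacity 22.

Given cut capacity: 2 + 10 + 3 + 10 = 25.
Augment Res→Out: bottleneck 3, flow now 3.
Augment Res→v1→Out: bottleneck 2, flow now 5.
Augment Res→v2→Out: bottleneck 8, flow now 13.
Augment Res→v5→Out: bottleneck 7, flow now 20.
Augment Res→v3→v2→Out: bottleneck 2, flow now 22.
No augmenting path remains; maximum flow = 22.
In the residual graph, reachable from Res: {Res, v2, v3, v4, v5}.
Min-cut edges: Res→v1 (2), Res→Out (3), v2→Out (10), v5→Out (7); capacity 2 + 3 + 10 + 7 = 22.
Cut capacity 25 exceeds the max flow 22, so it is not minimum.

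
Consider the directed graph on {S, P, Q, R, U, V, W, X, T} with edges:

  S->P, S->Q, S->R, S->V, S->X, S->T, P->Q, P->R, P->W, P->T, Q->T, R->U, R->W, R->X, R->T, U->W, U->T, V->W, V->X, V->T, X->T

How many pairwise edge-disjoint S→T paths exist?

Assign every edge capacity 1; by Menger, the answer equals the max flow.
Path S→T (+1); total 1.
Path S→P→T (+1); total 2.
Path S→Q→T (+1); total 3.
Path S→R→T (+1); total 4.
Path S→V→T (+1); total 5.
Path S→X→T (+1); total 6.
No residual S→T path; max flow = 6.
Certifying cut of size 6: {S→P, S→Q, S→R, S→T, S→V, S→X}.

6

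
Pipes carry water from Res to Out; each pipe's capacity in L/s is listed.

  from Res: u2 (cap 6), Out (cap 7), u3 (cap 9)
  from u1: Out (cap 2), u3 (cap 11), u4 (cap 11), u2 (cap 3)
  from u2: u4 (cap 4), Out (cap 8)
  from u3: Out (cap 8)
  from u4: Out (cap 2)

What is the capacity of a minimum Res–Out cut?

21

Augment Res→Out: bottleneck 7, flow now 7.
Augment Res→u2→Out: bottleneck 6, flow now 13.
Augment Res→u3→Out: bottleneck 8, flow now 21.
No augmenting path remains; maximum flow = 21.
By max-flow min-cut, the minimum cut capacity equals the max flow.
In the residual graph, reachable from Res: {Res, u3}.
Min-cut edges: Res→u2 (6), Res→Out (7), u3→Out (8); capacity 6 + 7 + 8 = 21.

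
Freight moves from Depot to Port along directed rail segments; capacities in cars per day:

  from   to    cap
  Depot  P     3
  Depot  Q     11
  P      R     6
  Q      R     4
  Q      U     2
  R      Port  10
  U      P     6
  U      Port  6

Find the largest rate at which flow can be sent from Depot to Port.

Augment Depot→P→R→Port: bottleneck 3, flow now 3.
Augment Depot→Q→R→Port: bottleneck 4, flow now 7.
Augment Depot→Q→U→Port: bottleneck 2, flow now 9.
No augmenting path remains; maximum flow = 9.
In the residual graph, reachable from Depot: {Depot, Q}.
Min-cut edges: Depot→P (3), Q→R (4), Q→U (2); capacity 3 + 4 + 2 = 9.
This cut is saturated, so no flow can exceed 9.

9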